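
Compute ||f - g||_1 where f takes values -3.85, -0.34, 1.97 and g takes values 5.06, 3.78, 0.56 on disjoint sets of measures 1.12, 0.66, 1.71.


Step 1: Compute differences f_i - g_i:
  -3.85 - 5.06 = -8.91
  -0.34 - 3.78 = -4.12
  1.97 - 0.56 = 1.41
Step 2: Compute |diff|^1 * measure for each set:
  |-8.91|^1 * 1.12 = 8.91 * 1.12 = 9.9792
  |-4.12|^1 * 0.66 = 4.12 * 0.66 = 2.7192
  |1.41|^1 * 1.71 = 1.41 * 1.71 = 2.4111
Step 3: Sum = 15.1095
Step 4: ||f-g||_1 = (15.1095)^(1/1) = 15.1095


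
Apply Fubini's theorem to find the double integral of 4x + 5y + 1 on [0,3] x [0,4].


By Fubini, integrate in x first, then y.
Step 1: Fix y, integrate over x in [0,3]:
  integral(4x + 5y + 1, x=0..3)
  = 4*(3^2 - 0^2)/2 + (5y + 1)*(3 - 0)
  = 18 + (5y + 1)*3
  = 18 + 15y + 3
  = 21 + 15y
Step 2: Integrate over y in [0,4]:
  integral(21 + 15y, y=0..4)
  = 21*4 + 15*(4^2 - 0^2)/2
  = 84 + 120
  = 204


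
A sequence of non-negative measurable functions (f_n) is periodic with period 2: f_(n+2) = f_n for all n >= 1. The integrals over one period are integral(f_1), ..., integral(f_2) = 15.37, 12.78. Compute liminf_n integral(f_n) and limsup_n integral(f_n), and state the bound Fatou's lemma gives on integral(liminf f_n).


The sequence (integral(f_n)) is periodic with period 2, repeating the values 15.37, 12.78 indefinitely.
Step 1: For a periodic sequence, every tail (a_m, a_(m+1), ...) contains all 2 period values infinitely often.
Step 2: Hence inf of every tail = min of the period values = min(15.37, 12.78) = 12.78.
        liminf_n integral(f_n) = sup over m of (inf of tail from m) = 12.78.
Step 3: Similarly sup of every tail = max of the period values = 15.37.
        limsup_n integral(f_n) = 15.37.
Step 4: Fatou's lemma: integral(liminf_n f_n) <= liminf_n integral(f_n) = 12.78.
        So the integral of the pointwise liminf is at most 12.78.


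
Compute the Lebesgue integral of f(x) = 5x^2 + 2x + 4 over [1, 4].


The Lebesgue integral of a Riemann-integrable function agrees with the Riemann integral.
Antiderivative F(x) = (5/3)x^3 + (2/2)x^2 + 4x
F(4) = (5/3)*4^3 + (2/2)*4^2 + 4*4
     = (5/3)*64 + (2/2)*16 + 4*4
     = 106.666667 + 16 + 16
     = 138.666667
F(1) = 6.666667
Integral = F(4) - F(1) = 138.666667 - 6.666667 = 132


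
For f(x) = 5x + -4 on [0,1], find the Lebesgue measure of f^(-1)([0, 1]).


f^(-1)([0, 1]) = {x : 0 <= 5x + -4 <= 1}
Solving: (0 - -4)/5 <= x <= (1 - -4)/5
= [0.8, 1]
Intersecting with [0,1]: [0.8, 1]
Measure = 1 - 0.8 = 0.2


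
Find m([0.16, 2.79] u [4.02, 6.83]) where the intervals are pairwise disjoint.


For pairwise disjoint intervals, m(union) = sum of lengths.
= (2.79 - 0.16) + (6.83 - 4.02)
= 2.63 + 2.81
= 5.44


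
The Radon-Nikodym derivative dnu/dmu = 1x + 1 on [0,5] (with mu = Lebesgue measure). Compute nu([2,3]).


nu(A) = integral_A (dnu/dmu) dmu = integral_2^3 (1x + 1) dx
Step 1: Antiderivative F(x) = (1/2)x^2 + 1x
Step 2: F(3) = (1/2)*3^2 + 1*3 = 4.5 + 3 = 7.5
Step 3: F(2) = (1/2)*2^2 + 1*2 = 2 + 2 = 4
Step 4: nu([2,3]) = F(3) - F(2) = 7.5 - 4 = 3.5


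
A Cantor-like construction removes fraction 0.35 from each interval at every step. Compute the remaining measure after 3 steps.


Step 1: At each step, fraction remaining = 1 - 0.35 = 0.65
Step 2: After 3 steps, measure = (0.65)^3
Step 3: Computing the power step by step:
  After step 1: 0.65
  After step 2: 0.4225
  After step 3: 0.274625
Result = 0.274625


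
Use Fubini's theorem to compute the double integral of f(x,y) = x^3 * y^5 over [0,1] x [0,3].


By Fubini's theorem, the double integral factors as a product of single integrals:
Step 1: integral_0^1 x^3 dx = [x^4/4] from 0 to 1
     = 1^4/4 = 0.25
Step 2: integral_0^3 y^5 dy = [y^6/6] from 0 to 3
     = 3^6/6 = 121.5
Step 3: Double integral = 0.25 * 121.5 = 30.375


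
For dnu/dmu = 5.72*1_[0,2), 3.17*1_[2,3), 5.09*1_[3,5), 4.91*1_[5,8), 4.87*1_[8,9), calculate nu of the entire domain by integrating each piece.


Integrate each piece of the Radon-Nikodym derivative:
Step 1: integral_0^2 5.72 dx = 5.72*(2-0) = 5.72*2 = 11.44
Step 2: integral_2^3 3.17 dx = 3.17*(3-2) = 3.17*1 = 3.17
Step 3: integral_3^5 5.09 dx = 5.09*(5-3) = 5.09*2 = 10.18
Step 4: integral_5^8 4.91 dx = 4.91*(8-5) = 4.91*3 = 14.73
Step 5: integral_8^9 4.87 dx = 4.87*(9-8) = 4.87*1 = 4.87
Total: 11.44 + 3.17 + 10.18 + 14.73 + 4.87 = 44.39


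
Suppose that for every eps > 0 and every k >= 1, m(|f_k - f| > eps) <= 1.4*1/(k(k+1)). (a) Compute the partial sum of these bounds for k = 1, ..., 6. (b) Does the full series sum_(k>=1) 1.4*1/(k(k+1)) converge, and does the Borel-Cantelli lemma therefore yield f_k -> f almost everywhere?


Step 1: List the terms 1.4*1/(k(k+1)) for k = 1 to 6:
  k=1: 0.7
  k=2: 0.233333
  k=3: 0.116667
  k=4: 0.07
  k=5: 0.046667
  k=6: 0.033333
Step 2: Partial sum = 0.7 + 0.233333 + 0.116667 + 0.07 + 0.046667 + 0.033333
     = 1.2
Step 3: The full series sum_(k>=1) 1.4*1/(k(k+1)) converges (telescoping series sum 1/(k(k+1)) = 1; a constant multiple of a convergent series converges).
Step 4: Fix eps > 0. Since sum_k m(|f_k - f| > eps) < infinity, the Borel-Cantelli lemma gives
        m(limsup_k {|f_k - f| > eps}) = 0, i.e. for a.e. x, |f_k(x) - f(x)| <= eps for all large k.
        Applying this with eps = 1/j for j = 1, 2, ... and intersecting the countably many full-measure sets,
        for a.e. x we get limsup_k |f_k(x) - f(x)| <= 1/j for every j, hence f_k -> f almost everywhere.
Conclusion: series converges; Borel-Cantelli yields f_k -> f a.e.


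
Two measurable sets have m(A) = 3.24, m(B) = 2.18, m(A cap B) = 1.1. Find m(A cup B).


By inclusion-exclusion: m(A u B) = m(A) + m(B) - m(A n B)
= 3.24 + 2.18 - 1.1
= 4.32


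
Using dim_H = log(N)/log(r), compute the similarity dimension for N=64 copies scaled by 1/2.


For a self-similar set with N copies scaled by 1/r:
dim_H = log(N)/log(r) = log(64)/log(2)
= 4.158883/0.693147
= 6


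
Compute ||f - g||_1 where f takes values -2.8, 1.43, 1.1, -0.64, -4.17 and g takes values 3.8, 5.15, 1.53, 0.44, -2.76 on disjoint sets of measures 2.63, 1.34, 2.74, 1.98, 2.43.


Step 1: Compute differences f_i - g_i:
  -2.8 - 3.8 = -6.6
  1.43 - 5.15 = -3.72
  1.1 - 1.53 = -0.43
  -0.64 - 0.44 = -1.08
  -4.17 - -2.76 = -1.41
Step 2: Compute |diff|^1 * measure for each set:
  |-6.6|^1 * 2.63 = 6.6 * 2.63 = 17.358
  |-3.72|^1 * 1.34 = 3.72 * 1.34 = 4.9848
  |-0.43|^1 * 2.74 = 0.43 * 2.74 = 1.1782
  |-1.08|^1 * 1.98 = 1.08 * 1.98 = 2.1384
  |-1.41|^1 * 2.43 = 1.41 * 2.43 = 3.4263
Step 3: Sum = 29.0857
Step 4: ||f-g||_1 = (29.0857)^(1/1) = 29.0857


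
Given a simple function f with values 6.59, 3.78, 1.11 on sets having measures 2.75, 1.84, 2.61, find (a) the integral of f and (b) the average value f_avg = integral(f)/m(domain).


Step 1: Integral = sum(value_i * measure_i)
= 6.59*2.75 + 3.78*1.84 + 1.11*2.61
= 18.1225 + 6.9552 + 2.8971
= 27.9748
Step 2: Total measure of domain = 2.75 + 1.84 + 2.61 = 7.2
Step 3: Average value = 27.9748 / 7.2 = 3.885389


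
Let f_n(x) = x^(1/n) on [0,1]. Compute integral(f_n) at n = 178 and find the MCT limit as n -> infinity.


At n = 178: f_178(x) = x^(1/178).
Step 1: integral(x^(1/178), 0, 1) = [x^(1/178+1) / (1/178+1)] from 0 to 1
     = 1 / (1/178 + 1) = 1 / ((178+1)/178) = 178/(178+1)
     = 178/179 = 0.994413
Step 2: As n -> infinity, f_n(x) = x^(1/n) -> 1 for x in (0,1], and f_n is increasing in n.
By MCT, lim_n integral(f_n) = integral(lim_n f_n) = integral(1, 0, 1) = 1.
Step 3: Verify convergence: 178/179 = 0.994413 -> 1


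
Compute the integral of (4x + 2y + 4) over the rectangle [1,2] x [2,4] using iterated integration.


By Fubini, integrate in x first, then y.
Step 1: Fix y, integrate over x in [1,2]:
  integral(4x + 2y + 4, x=1..2)
  = 4*(2^2 - 1^2)/2 + (2y + 4)*(2 - 1)
  = 6 + (2y + 4)*1
  = 6 + 2y + 4
  = 10 + 2y
Step 2: Integrate over y in [2,4]:
  integral(10 + 2y, y=2..4)
  = 10*2 + 2*(4^2 - 2^2)/2
  = 20 + 12
  = 32


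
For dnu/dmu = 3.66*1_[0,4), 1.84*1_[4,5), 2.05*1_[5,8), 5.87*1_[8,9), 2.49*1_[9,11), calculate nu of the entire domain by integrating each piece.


Integrate each piece of the Radon-Nikodym derivative:
Step 1: integral_0^4 3.66 dx = 3.66*(4-0) = 3.66*4 = 14.64
Step 2: integral_4^5 1.84 dx = 1.84*(5-4) = 1.84*1 = 1.84
Step 3: integral_5^8 2.05 dx = 2.05*(8-5) = 2.05*3 = 6.15
Step 4: integral_8^9 5.87 dx = 5.87*(9-8) = 5.87*1 = 5.87
Step 5: integral_9^11 2.49 dx = 2.49*(11-9) = 2.49*2 = 4.98
Total: 14.64 + 1.84 + 6.15 + 5.87 + 4.98 = 33.48


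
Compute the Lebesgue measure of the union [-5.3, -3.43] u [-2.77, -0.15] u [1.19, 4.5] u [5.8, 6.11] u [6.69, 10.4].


For pairwise disjoint intervals, m(union) = sum of lengths.
= (-3.43 - -5.3) + (-0.15 - -2.77) + (4.5 - 1.19) + (6.11 - 5.8) + (10.4 - 6.69)
= 1.87 + 2.62 + 3.31 + 0.31 + 3.71
= 11.82


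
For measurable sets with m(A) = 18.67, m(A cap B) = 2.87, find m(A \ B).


m(A \ B) = m(A) - m(A n B)
= 18.67 - 2.87
= 15.8


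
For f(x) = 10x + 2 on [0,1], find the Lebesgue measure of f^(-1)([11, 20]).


f^(-1)([11, 20]) = {x : 11 <= 10x + 2 <= 20}
Solving: (11 - 2)/10 <= x <= (20 - 2)/10
= [0.9, 1.8]
Intersecting with [0,1]: [0.9, 1]
Measure = 1 - 0.9 = 0.1


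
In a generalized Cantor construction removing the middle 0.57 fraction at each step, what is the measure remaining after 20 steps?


Step 1: At each step, fraction remaining = 1 - 0.57 = 0.43
Step 2: After 20 steps, measure = (0.43)^20
Result = 4.670562e-08


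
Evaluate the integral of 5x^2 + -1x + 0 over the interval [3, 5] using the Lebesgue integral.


The Lebesgue integral of a Riemann-integrable function agrees with the Riemann integral.
Antiderivative F(x) = (5/3)x^3 + (-1/2)x^2 + 0x
F(5) = (5/3)*5^3 + (-1/2)*5^2 + 0*5
     = (5/3)*125 + (-1/2)*25 + 0*5
     = 208.333333 + -12.5 + 0
     = 195.833333
F(3) = 40.5
Integral = F(5) - F(3) = 195.833333 - 40.5 = 155.333333


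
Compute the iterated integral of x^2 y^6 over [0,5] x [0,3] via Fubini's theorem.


By Fubini's theorem, the double integral factors as a product of single integrals:
Step 1: integral_0^5 x^2 dx = [x^3/3] from 0 to 5
     = 5^3/3 = 41.666667
Step 2: integral_0^3 y^6 dy = [y^7/7] from 0 to 3
     = 3^7/7 = 312.428571
Step 3: Double integral = 41.666667 * 312.428571 = 13017.857143


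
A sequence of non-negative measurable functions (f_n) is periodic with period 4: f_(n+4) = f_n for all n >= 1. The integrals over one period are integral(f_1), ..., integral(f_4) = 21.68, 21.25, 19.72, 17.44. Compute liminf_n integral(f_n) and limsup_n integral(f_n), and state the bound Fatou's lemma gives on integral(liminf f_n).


The sequence (integral(f_n)) is periodic with period 4, repeating the values 21.68, 21.25, 19.72, 17.44 indefinitely.
Step 1: For a periodic sequence, every tail (a_m, a_(m+1), ...) contains all 4 period values infinitely often.
Step 2: Hence inf of every tail = min of the period values = min(21.68, 21.25, 19.72, 17.44) = 17.44.
        liminf_n integral(f_n) = sup over m of (inf of tail from m) = 17.44.
Step 3: Similarly sup of every tail = max of the period values = 21.68.
        limsup_n integral(f_n) = 21.68.
Step 4: Fatou's lemma: integral(liminf_n f_n) <= liminf_n integral(f_n) = 17.44.
        So the integral of the pointwise liminf is at most 17.44.


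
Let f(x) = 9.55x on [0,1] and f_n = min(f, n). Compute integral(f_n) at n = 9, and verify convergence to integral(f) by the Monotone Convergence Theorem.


f(x) = 9.55x on [0,1]; f_n(x) = min(9.55x, n). At n = 9:
Step 1: f(x) reaches 9 at x = 9/9.55 = 0.942408
Step 2: integral(f_9) = integral(9.55x, 0, 0.942408) + integral(9, 0.942408, 1)
       = 9.55*0.942408^2/2 + 9*(1 - 0.942408)
       = 4.240838 + 0.518325
       = 4.759162
Step 3: As n -> infinity, f_n increases to f, so by MCT integral(f_n) -> integral(f) = 9.55/2 = 4.775.
Convergence: integral(f_9) = 4.759162 -> 4.775 as n -> infinity


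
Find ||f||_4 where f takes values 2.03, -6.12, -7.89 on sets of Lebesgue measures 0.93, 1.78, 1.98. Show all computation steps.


Step 1: Compute |f_i|^4 for each value:
  |2.03|^4 = 16.981817
  |-6.12|^4 = 1402.832079
  |-7.89|^4 = 3875.323954
Step 2: Multiply by measures and sum:
  16.981817 * 0.93 = 15.79309
  1402.832079 * 1.78 = 2497.041101
  3875.323954 * 1.98 = 7673.14143
Sum = 15.79309 + 2497.041101 + 7673.14143 = 10185.975621
Step 3: Take the p-th root:
||f||_4 = (10185.975621)^(1/4) = 10.046173


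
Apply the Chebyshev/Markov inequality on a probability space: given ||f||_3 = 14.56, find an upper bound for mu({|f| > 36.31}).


Chebyshev/Markov inequality: mu(|f| > eps) <= (||f||_p / eps)^p
Step 1: ||f||_3 / eps = 14.56 / 36.31 = 0.400991
Step 2: Raise to power p = 3:
  (0.400991)^3 = 0.064477
Step 3: Therefore mu(|f| > 36.31) <= 0.064477


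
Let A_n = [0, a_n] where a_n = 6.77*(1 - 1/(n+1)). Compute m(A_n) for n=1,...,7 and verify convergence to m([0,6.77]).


By continuity of measure from below: if A_n increases to A, then m(A_n) -> m(A).
Here A = [0, 6.77], so m(A) = 6.77
Step 1: a_1 = 6.77*(1 - 1/2) = 3.385, m(A_1) = 3.385
Step 2: a_2 = 6.77*(1 - 1/3) = 4.5133, m(A_2) = 4.5133
Step 3: a_3 = 6.77*(1 - 1/4) = 5.0775, m(A_3) = 5.0775
Step 4: a_4 = 6.77*(1 - 1/5) = 5.416, m(A_4) = 5.416
Step 5: a_5 = 6.77*(1 - 1/6) = 5.6417, m(A_5) = 5.6417
Step 6: a_6 = 6.77*(1 - 1/7) = 5.8029, m(A_6) = 5.8029
Step 7: a_7 = 6.77*(1 - 1/8) = 5.9238, m(A_7) = 5.9238
Limit: m(A_n) -> m([0,6.77]) = 6.77


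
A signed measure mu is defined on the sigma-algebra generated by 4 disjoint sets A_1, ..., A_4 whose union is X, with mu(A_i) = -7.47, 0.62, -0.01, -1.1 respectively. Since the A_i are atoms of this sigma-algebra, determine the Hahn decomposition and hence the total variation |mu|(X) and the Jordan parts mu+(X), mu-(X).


Step 1: Every measurable set is a union of atoms (the cells / points), so a Hahn decomposition is
  obtained by grouping atoms by sign: P = union of atoms with mu > 0, N = union of the remaining atoms.
  Atoms in P (indices): 2;  atoms in N (indices): 1, 3, 4
  Positive values: 0.62
  Negative values: -7.47, -0.01, -1.1
Step 2: mu+(X) = mu(P) = sum of positive atom values = 0.62
Step 3: mu-(X) = -mu(N) = sum of |negative atom values| = 8.58
Step 4: |mu|(X) = mu+(X) + mu-(X) = 0.62 + 8.58 = 9.2


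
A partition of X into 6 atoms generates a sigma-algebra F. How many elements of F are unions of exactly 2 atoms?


Each element of F is a union of some subset of the 6 atoms.
Elements that are unions of exactly 2 atoms correspond to 2-element subsets of the 6 atoms.
Count = C(6, 2) = 6! / (2! * 4!) = 15.


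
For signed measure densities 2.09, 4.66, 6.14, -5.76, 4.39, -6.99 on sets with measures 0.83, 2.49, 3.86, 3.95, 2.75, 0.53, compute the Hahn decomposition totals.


Step 1: Compute signed measure on each set:
  Set 1: 2.09 * 0.83 = 1.7347
  Set 2: 4.66 * 2.49 = 11.6034
  Set 3: 6.14 * 3.86 = 23.7004
  Set 4: -5.76 * 3.95 = -22.752
  Set 5: 4.39 * 2.75 = 12.0725
  Set 6: -6.99 * 0.53 = -3.7047
Step 2: Total signed measure = (1.7347) + (11.6034) + (23.7004) + (-22.752) + (12.0725) + (-3.7047)
     = 22.6543
Step 3: Positive part mu+(X) = sum of positive contributions = 49.111
Step 4: Negative part mu-(X) = |sum of negative contributions| = 26.4567


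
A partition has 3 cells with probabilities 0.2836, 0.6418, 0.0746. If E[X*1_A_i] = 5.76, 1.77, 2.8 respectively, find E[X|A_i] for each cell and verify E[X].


For each cell A_i: E[X|A_i] = E[X*1_A_i] / P(A_i)
Step 1: E[X|A_1] = 5.76 / 0.2836 = 20.310296
Step 2: E[X|A_2] = 1.77 / 0.6418 = 2.757868
Step 3: E[X|A_3] = 2.8 / 0.0746 = 37.533512
Verification: E[X] = sum E[X*1_A_i] = 5.76 + 1.77 + 2.8 = 10.33


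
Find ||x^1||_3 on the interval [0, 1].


Step 1: ||f||_3 = (integral_0^1 |x^1|^3 dx)^(1/3)
     = (integral_0^1 x^3 dx)^(1/3)
Step 2: integral_0^1 x^3 dx = [x^4/(4)] from 0 to 1 = 1^4/4
     = 1/4 = 0.25
Step 3: ||f||_3 = (0.25)^(1/3) = 0.629961


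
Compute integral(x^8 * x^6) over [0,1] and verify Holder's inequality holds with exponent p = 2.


Step 1: Exact integral of f*g = integral(x^14, 0, 1) = 1/15
     = 0.066667
Step 2: Holder bound with p=2, q=2:
  ||f||_p = (integral x^16 dx)^(1/2) = (1/17)^(1/2) = 0.242536
  ||g||_q = (integral x^12 dx)^(1/2) = (1/13)^(1/2) = 0.27735
Step 3: Holder bound = ||f||_p * ||g||_q = 0.242536 * 0.27735 = 0.067267
Verification: 0.066667 <= 0.067267 (Holder holds)


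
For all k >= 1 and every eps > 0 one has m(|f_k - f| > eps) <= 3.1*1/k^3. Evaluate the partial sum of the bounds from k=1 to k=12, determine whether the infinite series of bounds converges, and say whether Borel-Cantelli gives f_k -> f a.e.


Step 1: List the terms 3.1*1/k^3 for k = 1 to 12:
  k=1: 3.1
  k=2: 0.3875
  k=3: 0.114815
  k=4: 0.048438
  k=5: 0.0248
  k=6: 0.014352
  k=7: 0.009038
  k=8: 0.006055
  k=9: 0.004252
  k=10: 0.0031
  k=11: 0.002329
  k=12: 0.001794
Step 2: Partial sum = 3.1 + 0.3875 + 0.114815 + 0.048438 + 0.0248 + 0.014352 + 0.009038 + 0.006055 + 0.004252 + 0.0031 + 0.002329 + 0.001794
     = 3.716472
Step 3: The full series sum_(k>=1) 3.1*1/k^3 converges (p-series with p = 3 > 1; a constant multiple of a convergent series converges).
Step 4: Fix eps > 0. Since sum_k m(|f_k - f| > eps) < infinity, the Borel-Cantelli lemma gives
        m(limsup_k {|f_k - f| > eps}) = 0, i.e. for a.e. x, |f_k(x) - f(x)| <= eps for all large k.
        Applying this with eps = 1/j for j = 1, 2, ... and intersecting the countably many full-measure sets,
        for a.e. x we get limsup_k |f_k(x) - f(x)| <= 1/j for every j, hence f_k -> f almost everywhere.
Conclusion: series converges; Borel-Cantelli yields f_k -> f a.e.


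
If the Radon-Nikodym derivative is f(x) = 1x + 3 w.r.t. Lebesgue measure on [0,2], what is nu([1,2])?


nu(A) = integral_A (dnu/dmu) dmu = integral_1^2 (1x + 3) dx
Step 1: Antiderivative F(x) = (1/2)x^2 + 3x
Step 2: F(2) = (1/2)*2^2 + 3*2 = 2 + 6 = 8
Step 3: F(1) = (1/2)*1^2 + 3*1 = 0.5 + 3 = 3.5
Step 4: nu([1,2]) = F(2) - F(1) = 8 - 3.5 = 4.5


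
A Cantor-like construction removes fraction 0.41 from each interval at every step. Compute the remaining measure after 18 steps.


Step 1: At each step, fraction remaining = 1 - 0.41 = 0.59
Step 2: After 18 steps, measure = (0.59)^18
Result = 7.504750e-05


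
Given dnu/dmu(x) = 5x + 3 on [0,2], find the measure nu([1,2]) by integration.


nu(A) = integral_A (dnu/dmu) dmu = integral_1^2 (5x + 3) dx
Step 1: Antiderivative F(x) = (5/2)x^2 + 3x
Step 2: F(2) = (5/2)*2^2 + 3*2 = 10 + 6 = 16
Step 3: F(1) = (5/2)*1^2 + 3*1 = 2.5 + 3 = 5.5
Step 4: nu([1,2]) = F(2) - F(1) = 16 - 5.5 = 10.5


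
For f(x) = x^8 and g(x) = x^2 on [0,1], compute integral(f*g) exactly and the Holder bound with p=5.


Step 1: Exact integral of f*g = integral(x^10, 0, 1) = 1/11
     = 0.090909
Step 2: Holder bound with p=5, q=1.25:
  ||f||_p = (integral x^40 dx)^(1/5) = (1/41)^(1/5) = 0.475821
  ||g||_q = (integral x^2.5 dx)^(1/1.25) = (1/3.5)^(1/1.25) = 0.367067
Step 3: Holder bound = ||f||_p * ||g||_q = 0.475821 * 0.367067 = 0.174658
Verification: 0.090909 <= 0.174658 (Holder holds)


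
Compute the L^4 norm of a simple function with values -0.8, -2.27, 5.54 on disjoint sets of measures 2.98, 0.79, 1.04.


Step 1: Compute |f_i|^4 for each value:
  |-0.8|^4 = 0.4096
  |-2.27|^4 = 26.552378
  |5.54|^4 = 941.974311
Step 2: Multiply by measures and sum:
  0.4096 * 2.98 = 1.220608
  26.552378 * 0.79 = 20.976379
  941.974311 * 1.04 = 979.653283
Sum = 1.220608 + 20.976379 + 979.653283 = 1001.85027
Step 3: Take the p-th root:
||f||_4 = (1001.85027)^(1/4) = 5.626013


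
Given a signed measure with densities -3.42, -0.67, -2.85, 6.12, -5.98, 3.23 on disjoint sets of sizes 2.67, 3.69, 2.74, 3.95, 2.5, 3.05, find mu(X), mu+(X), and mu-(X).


Step 1: Compute signed measure on each set:
  Set 1: -3.42 * 2.67 = -9.1314
  Set 2: -0.67 * 3.69 = -2.4723
  Set 3: -2.85 * 2.74 = -7.809
  Set 4: 6.12 * 3.95 = 24.174
  Set 5: -5.98 * 2.5 = -14.95
  Set 6: 3.23 * 3.05 = 9.8515
Step 2: Total signed measure = (-9.1314) + (-2.4723) + (-7.809) + (24.174) + (-14.95) + (9.8515)
     = -0.3372
Step 3: Positive part mu+(X) = sum of positive contributions = 34.0255
Step 4: Negative part mu-(X) = |sum of negative contributions| = 34.3627


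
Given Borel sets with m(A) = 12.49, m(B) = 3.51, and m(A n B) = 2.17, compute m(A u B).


By inclusion-exclusion: m(A u B) = m(A) + m(B) - m(A n B)
= 12.49 + 3.51 - 2.17
= 13.83


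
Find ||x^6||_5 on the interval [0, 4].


Step 1: ||f||_5 = (integral_0^4 |x^6|^5 dx)^(1/5)
     = (integral_0^4 x^30 dx)^(1/5)
Step 2: integral_0^4 x^30 dx = [x^31/(31)] from 0 to 4 = 4^31/31
     = 4611686018427387904/31 = 1.487641e+17
Step 3: ||f||_5 = (1.487641e+17)^(1/5) = 2719.566028


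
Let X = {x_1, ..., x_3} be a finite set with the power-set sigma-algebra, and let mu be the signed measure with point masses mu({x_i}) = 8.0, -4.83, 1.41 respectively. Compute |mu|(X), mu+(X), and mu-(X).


Step 1: Every measurable set is a union of atoms (the cells / points), so a Hahn decomposition is
  obtained by grouping atoms by sign: P = union of atoms with mu > 0, N = union of the remaining atoms.
  Atoms in P (indices): 1, 3;  atoms in N (indices): 2
  Positive values: 8, 1.41
  Negative values: -4.83
Step 2: mu+(X) = mu(P) = sum of positive atom values = 9.41
Step 3: mu-(X) = -mu(N) = sum of |negative atom values| = 4.83
Step 4: |mu|(X) = mu+(X) + mu-(X) = 9.41 + 4.83 = 14.24


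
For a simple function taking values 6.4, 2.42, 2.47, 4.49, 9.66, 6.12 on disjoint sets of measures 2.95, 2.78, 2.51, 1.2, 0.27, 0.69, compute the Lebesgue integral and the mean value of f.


Step 1: Integral = sum(value_i * measure_i)
= 6.4*2.95 + 2.42*2.78 + 2.47*2.51 + 4.49*1.2 + 9.66*0.27 + 6.12*0.69
= 18.88 + 6.7276 + 6.1997 + 5.388 + 2.6082 + 4.2228
= 44.0263
Step 2: Total measure of domain = 2.95 + 2.78 + 2.51 + 1.2 + 0.27 + 0.69 = 10.4
Step 3: Average value = 44.0263 / 10.4 = 4.233298


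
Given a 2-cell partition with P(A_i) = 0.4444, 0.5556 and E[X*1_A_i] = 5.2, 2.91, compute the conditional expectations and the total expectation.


For each cell A_i: E[X|A_i] = E[X*1_A_i] / P(A_i)
Step 1: E[X|A_1] = 5.2 / 0.4444 = 11.70117
Step 2: E[X|A_2] = 2.91 / 0.5556 = 5.237581
Verification: E[X] = sum E[X*1_A_i] = 5.2 + 2.91 = 8.11


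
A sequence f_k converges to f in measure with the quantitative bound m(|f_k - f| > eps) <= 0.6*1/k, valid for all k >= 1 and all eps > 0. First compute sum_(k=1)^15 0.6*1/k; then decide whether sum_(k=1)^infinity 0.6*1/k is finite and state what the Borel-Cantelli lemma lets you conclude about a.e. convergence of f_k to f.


Step 1: List the terms 0.6*1/k for k = 1 to 15:
  k=1: 0.6
  k=2: 0.3
  k=3: 0.2
  k=4: 0.15
  k=5: 0.12
  k=6: 0.1
  k=7: 0.085714
  k=8: 0.075
  k=9: 0.066667
  k=10: 0.06
  k=11: 0.054545
  k=12: 0.05
  k=13: 0.046154
  k=14: 0.042857
  k=15: 0.04
Step 2: Partial sum = 0.6 + 0.3 + 0.2 + 0.15 + 0.12 + 0.1 + 0.085714 + 0.075 + 0.066667 + 0.06 + 0.054545 + 0.05 + 0.046154 + 0.042857 + 0.04
     = 1.990937
Step 3: The full series sum_(k>=1) 0.6*1/k diverges (harmonic series, p = 1; a nonzero constant multiple of a divergent series diverges).
Step 4: The (first) Borel-Cantelli lemma requires a summable sequence of measures, so it does not apply here;
        from this bound alone no conclusion about a.e. convergence can be drawn (convergence in measure still
        gives an a.e.-convergent subsequence, but not a.e. convergence of the whole sequence).
Conclusion: series diverges; Borel-Cantelli is inconclusive about a.e. convergence of f_k.


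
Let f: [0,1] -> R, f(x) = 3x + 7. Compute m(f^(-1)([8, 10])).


f^(-1)([8, 10]) = {x : 8 <= 3x + 7 <= 10}
Solving: (8 - 7)/3 <= x <= (10 - 7)/3
= [0.333333, 1]
Intersecting with [0,1]: [0.333333, 1]
Measure = 1 - 0.333333 = 0.666667


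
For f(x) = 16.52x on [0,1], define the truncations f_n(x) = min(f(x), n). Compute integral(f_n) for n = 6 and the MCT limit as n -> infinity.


f(x) = 16.52x on [0,1]; f_n(x) = min(16.52x, n). At n = 6:
Step 1: f(x) reaches 6 at x = 6/16.52 = 0.363196
Step 2: integral(f_6) = integral(16.52x, 0, 0.363196) + integral(6, 0.363196, 1)
       = 16.52*0.363196^2/2 + 6*(1 - 0.363196)
       = 1.089588 + 3.820823
       = 4.910412
Step 3: As n -> infinity, f_n increases to f, so by MCT integral(f_n) -> integral(f) = 16.52/2 = 8.26.
Convergence: integral(f_6) = 4.910412 -> 8.26 as n -> infinity


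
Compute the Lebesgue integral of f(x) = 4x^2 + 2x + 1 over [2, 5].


The Lebesgue integral of a Riemann-integrable function agrees with the Riemann integral.
Antiderivative F(x) = (4/3)x^3 + (2/2)x^2 + 1x
F(5) = (4/3)*5^3 + (2/2)*5^2 + 1*5
     = (4/3)*125 + (2/2)*25 + 1*5
     = 166.666667 + 25 + 5
     = 196.666667
F(2) = 16.666667
Integral = F(5) - F(2) = 196.666667 - 16.666667 = 180


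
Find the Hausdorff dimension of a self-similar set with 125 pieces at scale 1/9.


For a self-similar set with N copies scaled by 1/r:
dim_H = log(N)/log(r) = log(125)/log(9)
= 4.828314/2.197225
= 2.19746


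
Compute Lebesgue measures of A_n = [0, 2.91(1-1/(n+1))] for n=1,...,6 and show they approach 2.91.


By continuity of measure from below: if A_n increases to A, then m(A_n) -> m(A).
Here A = [0, 2.91], so m(A) = 2.91
Step 1: a_1 = 2.91*(1 - 1/2) = 1.455, m(A_1) = 1.455
Step 2: a_2 = 2.91*(1 - 1/3) = 1.94, m(A_2) = 1.94
Step 3: a_3 = 2.91*(1 - 1/4) = 2.1825, m(A_3) = 2.1825
Step 4: a_4 = 2.91*(1 - 1/5) = 2.328, m(A_4) = 2.328
Step 5: a_5 = 2.91*(1 - 1/6) = 2.425, m(A_5) = 2.425
Step 6: a_6 = 2.91*(1 - 1/7) = 2.4943, m(A_6) = 2.4943
Limit: m(A_n) -> m([0,2.91]) = 2.91


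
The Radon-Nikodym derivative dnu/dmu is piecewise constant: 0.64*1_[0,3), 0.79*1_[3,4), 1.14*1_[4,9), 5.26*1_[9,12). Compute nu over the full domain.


Integrate each piece of the Radon-Nikodym derivative:
Step 1: integral_0^3 0.64 dx = 0.64*(3-0) = 0.64*3 = 1.92
Step 2: integral_3^4 0.79 dx = 0.79*(4-3) = 0.79*1 = 0.79
Step 3: integral_4^9 1.14 dx = 1.14*(9-4) = 1.14*5 = 5.7
Step 4: integral_9^12 5.26 dx = 5.26*(12-9) = 5.26*3 = 15.78
Total: 1.92 + 0.79 + 5.7 + 15.78 = 24.19


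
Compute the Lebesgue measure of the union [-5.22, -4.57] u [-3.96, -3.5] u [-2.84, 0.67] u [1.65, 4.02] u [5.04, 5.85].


For pairwise disjoint intervals, m(union) = sum of lengths.
= (-4.57 - -5.22) + (-3.5 - -3.96) + (0.67 - -2.84) + (4.02 - 1.65) + (5.85 - 5.04)
= 0.65 + 0.46 + 3.51 + 2.37 + 0.81
= 7.8


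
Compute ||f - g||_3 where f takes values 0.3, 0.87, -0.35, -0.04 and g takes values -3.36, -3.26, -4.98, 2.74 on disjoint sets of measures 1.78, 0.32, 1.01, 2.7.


Step 1: Compute differences f_i - g_i:
  0.3 - -3.36 = 3.66
  0.87 - -3.26 = 4.13
  -0.35 - -4.98 = 4.63
  -0.04 - 2.74 = -2.78
Step 2: Compute |diff|^3 * measure for each set:
  |3.66|^3 * 1.78 = 49.027896 * 1.78 = 87.269655
  |4.13|^3 * 0.32 = 70.444997 * 0.32 = 22.542399
  |4.63|^3 * 1.01 = 99.252847 * 1.01 = 100.245375
  |-2.78|^3 * 2.7 = 21.484952 * 2.7 = 58.00937
Step 3: Sum = 268.0668
Step 4: ||f-g||_3 = (268.0668)^(1/3) = 6.447841


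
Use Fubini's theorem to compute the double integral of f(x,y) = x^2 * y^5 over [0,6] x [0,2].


By Fubini's theorem, the double integral factors as a product of single integrals:
Step 1: integral_0^6 x^2 dx = [x^3/3] from 0 to 6
     = 6^3/3 = 72
Step 2: integral_0^2 y^5 dy = [y^6/6] from 0 to 2
     = 2^6/6 = 10.666667
Step 3: Double integral = 72 * 10.666667 = 768


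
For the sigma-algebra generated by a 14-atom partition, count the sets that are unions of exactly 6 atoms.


Each element of F is a union of some subset of the 14 atoms.
Elements that are unions of exactly 6 atoms correspond to 6-element subsets of the 14 atoms.
Count = C(14, 6) = 14! / (6! * 8!) = 3003.


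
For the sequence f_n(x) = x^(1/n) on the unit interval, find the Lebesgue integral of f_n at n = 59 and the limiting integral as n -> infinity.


At n = 59: f_59(x) = x^(1/59).
Step 1: integral(x^(1/59), 0, 1) = [x^(1/59+1) / (1/59+1)] from 0 to 1
     = 1 / (1/59 + 1) = 1 / ((59+1)/59) = 59/(59+1)
     = 59/60 = 0.983333
Step 2: As n -> infinity, f_n(x) = x^(1/n) -> 1 for x in (0,1], and f_n is increasing in n.
By MCT, lim_n integral(f_n) = integral(lim_n f_n) = integral(1, 0, 1) = 1.
Step 3: Verify convergence: 59/60 = 0.983333 -> 1


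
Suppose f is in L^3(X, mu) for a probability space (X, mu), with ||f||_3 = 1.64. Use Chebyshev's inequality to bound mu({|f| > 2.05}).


Chebyshev/Markov inequality: mu(|f| > eps) <= (||f||_p / eps)^p
Step 1: ||f||_3 / eps = 1.64 / 2.05 = 0.8
Step 2: Raise to power p = 3:
  (0.8)^3 = 0.512
Step 3: Therefore mu(|f| > 2.05) <= 0.512


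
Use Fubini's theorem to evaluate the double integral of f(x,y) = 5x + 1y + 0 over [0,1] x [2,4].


By Fubini, integrate in x first, then y.
Step 1: Fix y, integrate over x in [0,1]:
  integral(5x + 1y + 0, x=0..1)
  = 5*(1^2 - 0^2)/2 + (1y + 0)*(1 - 0)
  = 2.5 + (1y + 0)*1
  = 2.5 + 1y + 0
  = 2.5 + 1y
Step 2: Integrate over y in [2,4]:
  integral(2.5 + 1y, y=2..4)
  = 2.5*2 + 1*(4^2 - 2^2)/2
  = 5 + 6
  = 11


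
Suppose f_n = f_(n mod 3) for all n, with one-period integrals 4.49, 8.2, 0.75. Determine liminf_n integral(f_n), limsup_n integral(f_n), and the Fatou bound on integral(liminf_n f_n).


The sequence (integral(f_n)) is periodic with period 3, repeating the values 4.49, 8.2, 0.75 indefinitely.
Step 1: For a periodic sequence, every tail (a_m, a_(m+1), ...) contains all 3 period values infinitely often.
Step 2: Hence inf of every tail = min of the period values = min(4.49, 8.2, 0.75) = 0.75.
        liminf_n integral(f_n) = sup over m of (inf of tail from m) = 0.75.
Step 3: Similarly sup of every tail = max of the period values = 8.2.
        limsup_n integral(f_n) = 8.2.
Step 4: Fatou's lemma: integral(liminf_n f_n) <= liminf_n integral(f_n) = 0.75.
        So the integral of the pointwise liminf is at most 0.75.


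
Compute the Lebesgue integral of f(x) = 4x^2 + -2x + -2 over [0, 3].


The Lebesgue integral of a Riemann-integrable function agrees with the Riemann integral.
Antiderivative F(x) = (4/3)x^3 + (-2/2)x^2 + -2x
F(3) = (4/3)*3^3 + (-2/2)*3^2 + -2*3
     = (4/3)*27 + (-2/2)*9 + -2*3
     = 36 + -9 + -6
     = 21
F(0) = 0.0
Integral = F(3) - F(0) = 21 - 0.0 = 21


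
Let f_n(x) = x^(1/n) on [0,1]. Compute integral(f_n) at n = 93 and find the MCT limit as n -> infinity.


At n = 93: f_93(x) = x^(1/93).
Step 1: integral(x^(1/93), 0, 1) = [x^(1/93+1) / (1/93+1)] from 0 to 1
     = 1 / (1/93 + 1) = 1 / ((93+1)/93) = 93/(93+1)
     = 93/94 = 0.989362
Step 2: As n -> infinity, f_n(x) = x^(1/n) -> 1 for x in (0,1], and f_n is increasing in n.
By MCT, lim_n integral(f_n) = integral(lim_n f_n) = integral(1, 0, 1) = 1.
Step 3: Verify convergence: 93/94 = 0.989362 -> 1


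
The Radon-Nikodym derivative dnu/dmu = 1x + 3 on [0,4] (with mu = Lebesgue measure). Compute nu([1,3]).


nu(A) = integral_A (dnu/dmu) dmu = integral_1^3 (1x + 3) dx
Step 1: Antiderivative F(x) = (1/2)x^2 + 3x
Step 2: F(3) = (1/2)*3^2 + 3*3 = 4.5 + 9 = 13.5
Step 3: F(1) = (1/2)*1^2 + 3*1 = 0.5 + 3 = 3.5
Step 4: nu([1,3]) = F(3) - F(1) = 13.5 - 3.5 = 10


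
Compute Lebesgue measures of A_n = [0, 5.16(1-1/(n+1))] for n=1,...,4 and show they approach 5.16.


By continuity of measure from below: if A_n increases to A, then m(A_n) -> m(A).
Here A = [0, 5.16], so m(A) = 5.16
Step 1: a_1 = 5.16*(1 - 1/2) = 2.58, m(A_1) = 2.58
Step 2: a_2 = 5.16*(1 - 1/3) = 3.44, m(A_2) = 3.44
Step 3: a_3 = 5.16*(1 - 1/4) = 3.87, m(A_3) = 3.87
Step 4: a_4 = 5.16*(1 - 1/5) = 4.128, m(A_4) = 4.128
Limit: m(A_n) -> m([0,5.16]) = 5.16


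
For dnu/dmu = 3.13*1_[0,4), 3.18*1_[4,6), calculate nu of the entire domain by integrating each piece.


Integrate each piece of the Radon-Nikodym derivative:
Step 1: integral_0^4 3.13 dx = 3.13*(4-0) = 3.13*4 = 12.52
Step 2: integral_4^6 3.18 dx = 3.18*(6-4) = 3.18*2 = 6.36
Total: 12.52 + 6.36 = 18.88


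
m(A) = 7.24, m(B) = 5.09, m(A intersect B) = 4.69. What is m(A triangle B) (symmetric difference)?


m(A Delta B) = m(A) + m(B) - 2*m(A n B)
= 7.24 + 5.09 - 2*4.69
= 7.24 + 5.09 - 9.38
= 2.95


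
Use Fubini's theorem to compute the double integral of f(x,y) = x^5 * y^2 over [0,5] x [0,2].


By Fubini's theorem, the double integral factors as a product of single integrals:
Step 1: integral_0^5 x^5 dx = [x^6/6] from 0 to 5
     = 5^6/6 = 2604.166667
Step 2: integral_0^2 y^2 dy = [y^3/3] from 0 to 2
     = 2^3/3 = 2.666667
Step 3: Double integral = 2604.166667 * 2.666667 = 6944.444444


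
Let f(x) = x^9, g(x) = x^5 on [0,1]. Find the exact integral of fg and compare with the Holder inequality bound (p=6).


Step 1: Exact integral of f*g = integral(x^14, 0, 1) = 1/15
     = 0.066667
Step 2: Holder bound with p=6, q=1.2:
  ||f||_p = (integral x^54 dx)^(1/6) = (1/55)^(1/6) = 0.51279
  ||g||_q = (integral x^6 dx)^(1/1.2) = (1/7)^(1/1.2) = 0.197584
Step 3: Holder bound = ||f||_p * ||g||_q = 0.51279 * 0.197584 = 0.101319
Verification: 0.066667 <= 0.101319 (Holder holds)


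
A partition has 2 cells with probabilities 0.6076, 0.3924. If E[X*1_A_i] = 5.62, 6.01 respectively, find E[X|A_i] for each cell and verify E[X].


For each cell A_i: E[X|A_i] = E[X*1_A_i] / P(A_i)
Step 1: E[X|A_1] = 5.62 / 0.6076 = 9.249506
Step 2: E[X|A_2] = 6.01 / 0.3924 = 15.316004
Verification: E[X] = sum E[X*1_A_i] = 5.62 + 6.01 = 11.63


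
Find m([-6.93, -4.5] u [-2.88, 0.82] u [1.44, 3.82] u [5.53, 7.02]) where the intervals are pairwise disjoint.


For pairwise disjoint intervals, m(union) = sum of lengths.
= (-4.5 - -6.93) + (0.82 - -2.88) + (3.82 - 1.44) + (7.02 - 5.53)
= 2.43 + 3.7 + 2.38 + 1.49
= 10


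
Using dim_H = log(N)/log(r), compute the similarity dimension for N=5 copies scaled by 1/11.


For a self-similar set with N copies scaled by 1/r:
dim_H = log(N)/log(r) = log(5)/log(11)
= 1.609438/2.397895
= 0.671188


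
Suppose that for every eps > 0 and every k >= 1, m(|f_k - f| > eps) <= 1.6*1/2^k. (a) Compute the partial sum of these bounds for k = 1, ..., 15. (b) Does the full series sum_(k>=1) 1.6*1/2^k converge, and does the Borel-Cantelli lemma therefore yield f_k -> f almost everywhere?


Step 1: List the terms 1.6*1/2^k for k = 1 to 15:
  k=1: 0.8
  k=2: 0.4
  k=3: 0.2
  k=4: 0.1
  k=5: 0.05
  k=6: 0.025
  k=7: 0.0125
  k=8: 0.00625
  k=9: 0.003125
  k=10: 0.001563
  k=11: 7.812500e-04
  k=12: 3.906250e-04
  k=13: 1.953125e-04
  k=14: 9.765625e-05
  k=15: 4.882813e-05
Step 2: Partial sum = 0.8 + 0.4 + 0.2 + 0.1 + 0.05 + 0.025 + 0.0125 + 0.00625 + 0.003125 + 0.001563 + 7.812500e-04 + 3.906250e-04 + 1.953125e-04 + 9.765625e-05 + 4.882813e-05
     = 1.599951
Step 3: The full series sum_(k>=1) 1.6*1/2^k converges (geometric series with ratio 1/2 < 1; a constant multiple of a convergent series converges).
Step 4: Fix eps > 0. Since sum_k m(|f_k - f| > eps) < infinity, the Borel-Cantelli lemma gives
        m(limsup_k {|f_k - f| > eps}) = 0, i.e. for a.e. x, |f_k(x) - f(x)| <= eps for all large k.
        Applying this with eps = 1/j for j = 1, 2, ... and intersecting the countably many full-measure sets,
        for a.e. x we get limsup_k |f_k(x) - f(x)| <= 1/j for every j, hence f_k -> f almost everywhere.
Conclusion: series converges; Borel-Cantelli yields f_k -> f a.e.


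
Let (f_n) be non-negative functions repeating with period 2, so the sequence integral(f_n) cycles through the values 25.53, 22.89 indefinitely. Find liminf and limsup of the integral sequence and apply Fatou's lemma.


The sequence (integral(f_n)) is periodic with period 2, repeating the values 25.53, 22.89 indefinitely.
Step 1: For a periodic sequence, every tail (a_m, a_(m+1), ...) contains all 2 period values infinitely often.
Step 2: Hence inf of every tail = min of the period values = min(25.53, 22.89) = 22.89.
        liminf_n integral(f_n) = sup over m of (inf of tail from m) = 22.89.
Step 3: Similarly sup of every tail = max of the period values = 25.53.
        limsup_n integral(f_n) = 25.53.
Step 4: Fatou's lemma: integral(liminf_n f_n) <= liminf_n integral(f_n) = 22.89.
        So the integral of the pointwise liminf is at most 22.89.


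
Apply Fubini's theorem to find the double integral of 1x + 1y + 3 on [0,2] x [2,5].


By Fubini, integrate in x first, then y.
Step 1: Fix y, integrate over x in [0,2]:
  integral(1x + 1y + 3, x=0..2)
  = 1*(2^2 - 0^2)/2 + (1y + 3)*(2 - 0)
  = 2 + (1y + 3)*2
  = 2 + 2y + 6
  = 8 + 2y
Step 2: Integrate over y in [2,5]:
  integral(8 + 2y, y=2..5)
  = 8*3 + 2*(5^2 - 2^2)/2
  = 24 + 21
  = 45


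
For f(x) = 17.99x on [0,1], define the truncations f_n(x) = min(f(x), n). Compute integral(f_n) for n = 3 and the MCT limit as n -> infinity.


f(x) = 17.99x on [0,1]; f_n(x) = min(17.99x, n). At n = 3:
Step 1: f(x) reaches 3 at x = 3/17.99 = 0.166759
Step 2: integral(f_3) = integral(17.99x, 0, 0.166759) + integral(3, 0.166759, 1)
       = 17.99*0.166759^2/2 + 3*(1 - 0.166759)
       = 0.250139 + 2.499722
       = 2.749861
Step 3: As n -> infinity, f_n increases to f, so by MCT integral(f_n) -> integral(f) = 17.99/2 = 8.995.
Convergence: integral(f_3) = 2.749861 -> 8.995 as n -> infinity


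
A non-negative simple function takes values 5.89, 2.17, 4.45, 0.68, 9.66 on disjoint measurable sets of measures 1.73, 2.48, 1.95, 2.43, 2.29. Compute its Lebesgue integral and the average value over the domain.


Step 1: Integral = sum(value_i * measure_i)
= 5.89*1.73 + 2.17*2.48 + 4.45*1.95 + 0.68*2.43 + 9.66*2.29
= 10.1897 + 5.3816 + 8.6775 + 1.6524 + 22.1214
= 48.0226
Step 2: Total measure of domain = 1.73 + 2.48 + 1.95 + 2.43 + 2.29 = 10.88
Step 3: Average value = 48.0226 / 10.88 = 4.413842


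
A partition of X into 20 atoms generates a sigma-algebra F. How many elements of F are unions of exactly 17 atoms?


Each element of F is a union of some subset of the 20 atoms.
Elements that are unions of exactly 17 atoms correspond to 17-element subsets of the 20 atoms.
Count = C(20, 17) = 20! / (17! * 3!) = 1140.


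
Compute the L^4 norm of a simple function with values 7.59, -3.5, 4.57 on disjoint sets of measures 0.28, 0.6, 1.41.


Step 1: Compute |f_i|^4 for each value:
  |7.59|^4 = 3318.693186
  |-3.5|^4 = 150.0625
  |4.57|^4 = 436.179048
Step 2: Multiply by measures and sum:
  3318.693186 * 0.28 = 929.234092
  150.0625 * 0.6 = 90.0375
  436.179048 * 1.41 = 615.012458
Sum = 929.234092 + 90.0375 + 615.012458 = 1634.28405
Step 3: Take the p-th root:
||f||_4 = (1634.28405)^(1/4) = 6.358166


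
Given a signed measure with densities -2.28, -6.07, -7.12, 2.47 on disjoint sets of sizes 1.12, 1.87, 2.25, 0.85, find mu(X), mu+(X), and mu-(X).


Step 1: Compute signed measure on each set:
  Set 1: -2.28 * 1.12 = -2.5536
  Set 2: -6.07 * 1.87 = -11.3509
  Set 3: -7.12 * 2.25 = -16.02
  Set 4: 2.47 * 0.85 = 2.0995
Step 2: Total signed measure = (-2.5536) + (-11.3509) + (-16.02) + (2.0995)
     = -27.825
Step 3: Positive part mu+(X) = sum of positive contributions = 2.0995
Step 4: Negative part mu-(X) = |sum of negative contributions| = 29.9245


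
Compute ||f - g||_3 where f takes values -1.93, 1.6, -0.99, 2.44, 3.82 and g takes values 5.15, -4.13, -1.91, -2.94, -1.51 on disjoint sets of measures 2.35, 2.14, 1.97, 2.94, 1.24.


Step 1: Compute differences f_i - g_i:
  -1.93 - 5.15 = -7.08
  1.6 - -4.13 = 5.73
  -0.99 - -1.91 = 0.92
  2.44 - -2.94 = 5.38
  3.82 - -1.51 = 5.33
Step 2: Compute |diff|^3 * measure for each set:
  |-7.08|^3 * 2.35 = 354.894912 * 2.35 = 834.003043
  |5.73|^3 * 2.14 = 188.132517 * 2.14 = 402.603586
  |0.92|^3 * 1.97 = 0.778688 * 1.97 = 1.534015
  |5.38|^3 * 2.94 = 155.720872 * 2.94 = 457.819364
  |5.33|^3 * 1.24 = 151.419437 * 1.24 = 187.760102
Step 3: Sum = 1883.720111
Step 4: ||f-g||_3 = (1883.720111)^(1/3) = 12.350147


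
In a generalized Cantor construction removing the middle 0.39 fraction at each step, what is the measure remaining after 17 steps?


Step 1: At each step, fraction remaining = 1 - 0.39 = 0.61
Step 2: After 17 steps, measure = (0.61)^17
Result = 2.241853e-04


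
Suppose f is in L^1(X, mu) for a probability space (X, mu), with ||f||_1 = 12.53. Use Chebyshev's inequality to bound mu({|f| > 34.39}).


Chebyshev/Markov inequality: mu(|f| > eps) <= (||f||_p / eps)^p
Step 1: ||f||_1 / eps = 12.53 / 34.39 = 0.36435
Step 2: Raise to power p = 1:
  (0.36435)^1 = 0.36435
Step 3: Therefore mu(|f| > 34.39) <= 0.36435
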